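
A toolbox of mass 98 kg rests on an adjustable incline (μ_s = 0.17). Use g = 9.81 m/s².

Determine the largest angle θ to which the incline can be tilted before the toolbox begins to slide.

At the slip threshold, m g sin θ = μ_s · m g cos θ, so tan θ = μ_s.
θ_max = arctan(0.17) = 9.65°.

θ_max ≈ 9.65°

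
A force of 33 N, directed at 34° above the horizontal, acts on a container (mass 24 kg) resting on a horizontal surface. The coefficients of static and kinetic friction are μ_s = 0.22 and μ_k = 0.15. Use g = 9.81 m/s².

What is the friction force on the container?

f ≈ 27.4 N

Vertical equilibrium gives N = m g − P sin α = 217 N.
Horizontally, friction must balance P cos α = 27.36 N.
μ_s N = 0.22 × 217 = 47.74 N.
27.36 ≤ 47.74 N → static; friction equals the required 27.4 N.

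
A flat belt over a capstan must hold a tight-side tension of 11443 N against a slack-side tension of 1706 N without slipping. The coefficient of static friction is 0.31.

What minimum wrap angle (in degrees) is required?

T₂/T₁ = e^{μβ} → β = ln(T₂/T₁)/μ.
β = ln(11443/1706)/0.31 = 1.903/0.31 = 6.139 rad.
In degrees: β = 6.139 × 180/π = 352°.

β_min ≈ 352°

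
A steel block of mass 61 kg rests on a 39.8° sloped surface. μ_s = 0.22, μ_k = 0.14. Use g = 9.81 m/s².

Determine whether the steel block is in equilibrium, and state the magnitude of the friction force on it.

f ≈ 64.4 N

N = m g cos θ = 460 N.
Down-slope weight component: m g sin θ = 383 N.
μ_s N = 101 N.
383 > 101 N, so it slides; kinetic friction f = μ_k N = 0.14×460 = 64.4 N.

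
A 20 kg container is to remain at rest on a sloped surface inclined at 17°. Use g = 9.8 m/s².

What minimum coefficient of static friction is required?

At the slip threshold m g sin θ = μ_s m g cos θ, so μ_s,min = tan θ.
μ_s,min = tan 17° = 0.306.

μ_s,min ≈ 0.306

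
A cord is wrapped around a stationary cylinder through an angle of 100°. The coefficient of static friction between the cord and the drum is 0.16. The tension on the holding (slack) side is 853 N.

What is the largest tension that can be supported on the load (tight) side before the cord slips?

At impending slip the capstan equation gives T₂/T₁ = e^{μβ} with β in radians.
β = 100° × π/180 = 1.745 rad.
e^{μβ} = e^{0.16×1.745} = 1.322.
T₂ = T₁ · e^{μβ} = 853 × 1.322 = 1130 N.

T_max ≈ 1130 N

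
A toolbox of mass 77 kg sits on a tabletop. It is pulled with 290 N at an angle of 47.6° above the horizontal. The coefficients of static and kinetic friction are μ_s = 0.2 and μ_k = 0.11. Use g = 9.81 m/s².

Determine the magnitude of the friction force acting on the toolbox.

f ≈ 59.5 N

The vertical component of P reduces the normal force: N = m g − P sin α = 755.4 − 214.2 = 541.2 N.
Horizontally, friction must balance P cos α = 195.5 N.
The static-friction limit is μ_s N = 108.2 N.
195.5 > 108.2 N → the toolbox slides; f = μ_k N = 0.11×541.2 = 59.5 N.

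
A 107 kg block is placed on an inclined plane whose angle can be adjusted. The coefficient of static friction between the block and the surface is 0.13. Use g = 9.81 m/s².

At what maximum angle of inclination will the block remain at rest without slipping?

θ_max ≈ 7.41°

At the slip threshold, m g sin θ = μ_s · m g cos θ, so tan θ = μ_s.
θ_max = arctan(0.13) = 7.41°.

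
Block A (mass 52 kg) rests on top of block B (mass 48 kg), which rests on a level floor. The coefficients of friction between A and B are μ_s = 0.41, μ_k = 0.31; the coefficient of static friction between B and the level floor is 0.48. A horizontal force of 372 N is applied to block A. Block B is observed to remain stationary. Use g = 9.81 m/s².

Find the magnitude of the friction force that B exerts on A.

Between the blocks, N₁ = m_A g = 510.1 N.
Maximum static friction on A from B: μ_s N₁ = 0.41×510.1 = 209.1 N.
Since P = 372 N > 209.1 N, A slides on B; the A–B friction is kinetic: f₁ = μ_k N₁ = 0.31×510.1 = 158 N.
B experiences an equal 158 N forward from A (third law). B is in equilibrium, so the floor supplies f₂ = 158 N of static friction (limit μ_s(m_A+m_B)g = 470.9 N, not exceeded).

f ≈ 158 N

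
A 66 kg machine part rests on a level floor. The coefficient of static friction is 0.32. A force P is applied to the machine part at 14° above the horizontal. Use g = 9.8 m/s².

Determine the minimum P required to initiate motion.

P ≈ 198 N

N = m g − P sin α (the pull lifts the machine part).
At impending slip, P cos α = μ_s N = μ_s (m g − P sin α).
Solving: P (cos α + μ_s sin α) = μ_s m g → P = 0.32×647/(cos 14° + 0.32 sin 14°) = 207/1.048 = 198 N.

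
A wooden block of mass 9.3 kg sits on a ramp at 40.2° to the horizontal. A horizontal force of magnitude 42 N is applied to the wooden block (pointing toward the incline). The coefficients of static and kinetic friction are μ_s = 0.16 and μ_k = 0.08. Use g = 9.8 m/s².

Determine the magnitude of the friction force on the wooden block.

Resolve perpendicular to the incline: N = m g cos θ + P sin θ = 9.3×9.8×cos 40.2° + 42×sin 40.2° = 96.72 N.
Along the incline, the net driving force (taking up-slope positive) is P cos θ − m g sin θ = 32.08 − 58.83 = -26.75 N, so equilibrium requires friction f = 26.75 N (up-slope).
Maximum static friction: μ_s N = 0.16 × 96.72 = 15.48 N.
The required 26.75 N exceeds the static limit, so the wooden block slides down-slope and f = μ_k N = 0.08×96.72 = 7.74 N.

f ≈ 7.74 N (up the incline)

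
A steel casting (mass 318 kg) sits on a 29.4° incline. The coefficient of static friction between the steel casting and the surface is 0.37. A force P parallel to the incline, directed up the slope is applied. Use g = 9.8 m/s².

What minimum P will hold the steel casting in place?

P_min ≈ 525 N

The steel casting tends to slide down (tan θ > μ_s), so at the point of impending slip friction acts up-slope at its limit: f = μ_s N.
P is parallel to the surface, so N = m g cos θ = 2720 N.
Along the incline: P + μ_s N = m g sin θ, so P = 1530 − 0.37×2720 = 525 N.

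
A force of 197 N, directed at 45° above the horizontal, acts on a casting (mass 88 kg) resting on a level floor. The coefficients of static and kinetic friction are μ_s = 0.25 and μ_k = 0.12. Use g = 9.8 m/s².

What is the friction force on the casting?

f ≈ 139 N

N = m g − P sin α = 862.4 − 197×sin 45° = 723.1 N.
Horizontally, friction must balance P cos α = 139.3 N.
The static-friction limit is μ_s N = 180.8 N.
139.3 ≤ 180.8 N → static; friction equals the required 139 N.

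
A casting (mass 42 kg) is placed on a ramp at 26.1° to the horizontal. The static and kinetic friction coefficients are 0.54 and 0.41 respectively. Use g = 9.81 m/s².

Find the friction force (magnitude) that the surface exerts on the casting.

f ≈ 181 N (up the incline)

Normal force: N = m g cos θ = 42 × 9.81 × cos 26.1° = 370 N.
Along the slope the weight component is m g sin θ = 181.3 N; friction must supply exactly this, acting up-slope.
The static-friction ceiling is μ_s N = 0.54 × 370 = 199.8 N.
Since |181.3| ≤ 199.8 N, no slip — friction simply equals what equilibrium demands.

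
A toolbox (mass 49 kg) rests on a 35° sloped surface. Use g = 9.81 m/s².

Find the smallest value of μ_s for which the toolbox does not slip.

μ_s,min ≈ 0.7

At the slip threshold m g sin θ = μ_s m g cos θ, so μ_s,min = tan θ.
μ_s,min = tan 35° = 0.7.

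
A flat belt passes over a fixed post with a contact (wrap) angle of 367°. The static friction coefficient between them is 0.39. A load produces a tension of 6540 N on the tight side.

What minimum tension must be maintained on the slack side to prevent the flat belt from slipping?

T_min ≈ 538 N

Capstan equation at impending slip: T_tight/T_slack = e^{μβ}.
β = 367° = 6.405 rad; e^{μβ} = e^{0.39×6.405} = 12.16.
T_slack = T_tight / e^{μβ} = 6540 / 12.16 = 538 N.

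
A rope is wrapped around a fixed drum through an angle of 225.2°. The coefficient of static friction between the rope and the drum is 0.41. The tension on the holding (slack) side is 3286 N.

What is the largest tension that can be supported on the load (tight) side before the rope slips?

T_max ≈ 16500 N

At impending slip the capstan equation gives T₂/T₁ = e^{μβ} with β in radians.
β = 225.2° × π/180 = 3.93 rad.
e^{μβ} = e^{0.41×3.93} = 5.01.
T₂ = T₁ · e^{μβ} = 3286 × 5.01 = 16500 N.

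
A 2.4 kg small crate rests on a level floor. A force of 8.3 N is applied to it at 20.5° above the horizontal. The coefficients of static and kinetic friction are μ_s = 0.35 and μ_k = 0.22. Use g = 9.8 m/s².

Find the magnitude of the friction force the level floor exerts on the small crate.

The vertical component of P reduces the normal force: N = m g − P sin α = 23.52 − 2.907 = 20.61 N.
The horizontal driving force is P cos α = 7.774 N, so equilibrium needs friction f = 7.774 N.
The static-friction limit is μ_s N = 7.215 N.
The required friction exceeds μ_s N, so the small crate moves and f = μ_k N = 4.53 N.

f ≈ 4.53 N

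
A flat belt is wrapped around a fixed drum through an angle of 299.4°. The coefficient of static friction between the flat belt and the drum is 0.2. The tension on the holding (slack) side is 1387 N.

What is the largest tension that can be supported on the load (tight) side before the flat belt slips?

T_max ≈ 3940 N

At impending slip the capstan equation gives T₂/T₁ = e^{μβ} with β in radians.
β = 299.4° × π/180 = 5.226 rad.
e^{μβ} = e^{0.2×5.226} = 2.844.
T₂ = T₁ · e^{μβ} = 1387 × 2.844 = 3940 N.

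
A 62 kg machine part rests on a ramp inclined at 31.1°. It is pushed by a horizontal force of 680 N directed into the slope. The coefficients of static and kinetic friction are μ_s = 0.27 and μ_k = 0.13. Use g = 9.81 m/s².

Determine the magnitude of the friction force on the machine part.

Resolve perpendicular to the incline: N = m g cos θ + P sin θ = 62×9.81×cos 31.1° + 680×sin 31.1° = 872 N.
Along the incline, the net driving force (taking up-slope positive) is P cos θ − m g sin θ = 582.3 − 314.2 = 268.1 N, so equilibrium requires friction f = -268.1 N (down-slope).
Maximum static friction: μ_s N = 0.27 × 872 = 235.5 N.
|f_req| = 268.1 > 235.5 N → the machine part slides up the incline; f = μ_k N = 0.13 × 872 = 113 N.

f ≈ 113 N (down the incline)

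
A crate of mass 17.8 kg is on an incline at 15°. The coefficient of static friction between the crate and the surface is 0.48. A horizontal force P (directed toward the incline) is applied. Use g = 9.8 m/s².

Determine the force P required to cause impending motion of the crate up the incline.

P ≈ 150 N

At impending motion up the slope, friction acts down-slope at its limit: f = μ_s N.
Perpendicular to the incline: N = m g cos θ + P sin θ.
Along the incline: P cos θ = m g sin θ + μ_s N = m g sin θ + μ_s (m g cos θ + P sin θ).
Solving, P (cos θ − μ_s sin θ) = m g (sin θ + μ_s cos θ), so P = 17.8×9.8×(sin 15° + 0.48 cos 15°)/(cos 15° − 0.48 sin 15°) = 174×0.7225/0.8417 = 150 N.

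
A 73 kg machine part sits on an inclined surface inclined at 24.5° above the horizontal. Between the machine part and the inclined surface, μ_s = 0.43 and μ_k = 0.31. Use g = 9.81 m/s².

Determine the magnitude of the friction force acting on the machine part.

The normal reaction is N = m g cos θ = 651.7 N.
Along the slope the weight component is m g sin θ = 297 N; friction must supply exactly this, acting up-slope.
Maximum static friction available: μ_s N = 0.43 × 651.7 = 280.2 N.
|297| exceeds 280.2 N, so the machine part slips down-slope; friction is kinetic, f = μ_k N = 0.31×651.7 = 202 N.

f ≈ 202 N (up the incline)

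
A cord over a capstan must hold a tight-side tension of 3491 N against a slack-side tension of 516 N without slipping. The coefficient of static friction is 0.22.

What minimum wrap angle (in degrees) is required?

T₂/T₁ = e^{μβ} → β = ln(T₂/T₁)/μ.
β = ln(3491/516)/0.22 = 1.912/0.22 = 8.69 rad.
In degrees: β = 8.69 × 180/π = 498°.

β_min ≈ 498°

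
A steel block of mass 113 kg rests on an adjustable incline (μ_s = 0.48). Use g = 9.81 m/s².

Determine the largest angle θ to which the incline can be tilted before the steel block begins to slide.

At the slip threshold, m g sin θ = μ_s · m g cos θ, so tan θ = μ_s.
θ_max = arctan(0.48) = 25.6°.

θ_max ≈ 25.6°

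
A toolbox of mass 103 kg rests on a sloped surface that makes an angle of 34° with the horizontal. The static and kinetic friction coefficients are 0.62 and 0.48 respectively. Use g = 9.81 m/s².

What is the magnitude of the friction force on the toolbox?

Perpendicular to the surface, N = m g cos θ = 103·9.81·cos 34° = 837.7 N.
For equilibrium along the incline, friction must balance the weight component: f = m g sin θ = 565 N up the slope.
The static-friction ceiling is μ_s N = 0.62 × 837.7 = 519.4 N.
Since |565| > 519.4 N, static friction cannot hold it; the toolbox slides down the incline and kinetic friction applies: f = μ_k N = 0.48 × 837.7 = 402 N.

f ≈ 402 N (up the incline)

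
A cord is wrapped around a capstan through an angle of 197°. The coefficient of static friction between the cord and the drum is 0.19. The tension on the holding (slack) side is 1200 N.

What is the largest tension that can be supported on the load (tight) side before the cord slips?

T_max ≈ 2310 N

At impending slip the capstan equation gives T₂/T₁ = e^{μβ} with β in radians.
β = 197° × π/180 = 3.438 rad.
e^{μβ} = e^{0.19×3.438} = 1.922.
T₂ = T₁ · e^{μβ} = 1200 × 1.922 = 2310 N.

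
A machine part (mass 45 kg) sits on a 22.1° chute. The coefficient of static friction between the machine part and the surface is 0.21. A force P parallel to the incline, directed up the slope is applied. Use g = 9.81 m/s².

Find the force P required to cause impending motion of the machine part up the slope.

P ≈ 252 N

At impending motion up the slope, friction acts down-slope at its limit: f = μ_s N.
P is parallel to the surface, so N = m g cos θ = 409 N.
Along the incline: P = m g sin θ + μ_s N = 166 + 0.21×409 = 252 N.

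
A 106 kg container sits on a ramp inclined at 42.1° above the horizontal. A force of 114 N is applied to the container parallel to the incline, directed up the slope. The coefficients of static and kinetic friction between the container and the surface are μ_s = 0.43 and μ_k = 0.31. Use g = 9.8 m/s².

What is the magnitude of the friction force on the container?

The normal reaction is N = m g cos θ = 770.8 N.
The friction needed for equilibrium is m g sin θ − P = 696.4 − 114 = 582.4 N, measured positive up-slope.
The static-friction ceiling is μ_s N = 0.43 × 770.8 = 331.4 N.
|582.4| exceeds 331.4 N, so the container slips down-slope; friction is kinetic, f = μ_k N = 0.31×770.8 = 239 N.

f ≈ 239 N (up the incline)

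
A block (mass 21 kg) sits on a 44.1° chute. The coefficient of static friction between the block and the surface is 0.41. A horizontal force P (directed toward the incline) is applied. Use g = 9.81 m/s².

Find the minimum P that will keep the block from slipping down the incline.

P_min ≈ 82.4 N

The block tends to slide down (tan θ > μ_s), so at the point of impending slip friction acts up-slope at its limit: f = μ_s N.
Perpendicular to the incline: N = m g cos θ + P sin θ.
Along the incline: P cos θ + μ_s N = m g sin θ, i.e. P cos θ + μ_s (m g cos θ + P sin θ) = m g sin θ.
Solving, P (cos θ + μ_s sin θ) = m g (sin θ − μ_s cos θ), so P = 206×0.4015/1.003 = 82.4 N.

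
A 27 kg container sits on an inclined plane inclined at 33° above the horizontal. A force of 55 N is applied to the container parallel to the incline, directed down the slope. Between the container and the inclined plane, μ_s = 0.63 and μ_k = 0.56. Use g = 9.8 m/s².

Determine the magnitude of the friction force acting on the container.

Perpendicular to the surface, N = m g cos θ = 27·9.8·cos 33° = 221.9 N.
Parallel to the incline, ΣF = 0 gives f = m g sin θ + P = 144.1 + 55 = 199.1 N (up-slope positive).
Static friction can supply at most μ_s N = 139.8 N.
Since |199.1| > 139.8 N, static friction cannot hold it; the container slides down the incline and kinetic friction applies: f = μ_k N = 0.56 × 221.9 = 124 N.

f ≈ 124 N (up the incline)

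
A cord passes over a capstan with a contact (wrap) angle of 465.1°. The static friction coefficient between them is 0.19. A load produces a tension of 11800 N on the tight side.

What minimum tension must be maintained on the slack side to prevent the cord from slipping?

T_min ≈ 2520 N

Capstan equation at impending slip: T_tight/T_slack = e^{μβ}.
β = 465.1° = 8.118 rad; e^{μβ} = e^{0.19×8.118} = 4.675.
T_slack = T_tight / e^{μβ} = 11800 / 4.675 = 2520 N.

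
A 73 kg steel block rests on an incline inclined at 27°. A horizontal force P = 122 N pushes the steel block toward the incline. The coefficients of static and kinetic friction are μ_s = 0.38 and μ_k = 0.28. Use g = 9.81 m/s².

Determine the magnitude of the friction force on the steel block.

f ≈ 216 N (up the incline)

Normal direction: N = m g cos θ + P sin θ = 693.5 N.
Along the incline, the net driving force (taking up-slope positive) is P cos θ − m g sin θ = 108.7 − 325.1 = -216.4 N, so equilibrium requires friction f = 216.4 N (up-slope).
Maximum static friction: μ_s N = 0.38 × 693.5 = 263.5 N.
|f_req| = 216.4 ≤ 263.5 N → the steel block is in equilibrium; friction equals the required value.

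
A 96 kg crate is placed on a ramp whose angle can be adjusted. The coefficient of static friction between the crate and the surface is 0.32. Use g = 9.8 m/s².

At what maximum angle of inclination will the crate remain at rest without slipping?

θ_max ≈ 17.7°

At the slip threshold, m g sin θ = μ_s · m g cos θ, so tan θ = μ_s.
θ_max = arctan(0.32) = 17.7°.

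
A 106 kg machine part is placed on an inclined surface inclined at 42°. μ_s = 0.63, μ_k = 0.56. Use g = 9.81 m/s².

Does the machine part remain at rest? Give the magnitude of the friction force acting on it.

N = m g cos θ = 773 N.
Down-slope weight component: m g sin θ = 696 N.
μ_s N = 487 N.
696 > 487 N, so it slides; kinetic friction f = μ_k N = 0.56×773 = 433 N.

f ≈ 433 N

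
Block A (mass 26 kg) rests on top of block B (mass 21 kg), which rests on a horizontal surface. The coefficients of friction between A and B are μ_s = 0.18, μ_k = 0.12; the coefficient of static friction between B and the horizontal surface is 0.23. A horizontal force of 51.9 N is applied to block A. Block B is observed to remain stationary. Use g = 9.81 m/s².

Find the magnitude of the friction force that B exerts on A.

f ≈ 30.6 N

The normal force B exerts on A is simply A's weight, N₁ = 255.1 N.
So the A–B interface can sustain at most μ_s N₁ = 45.91 N of static friction.
Since P = 51.9 N > 45.91 N, A slides on B; the A–B friction is kinetic: f₁ = μ_k N₁ = 0.12×255.1 = 30.6 N.
By Newton's third law B feels 30.6 N forward from A. With B stationary, the floor's static friction on B balances it: f₂ = 30.6 N (well within μ_s(m_A+m_B)g = 106 N).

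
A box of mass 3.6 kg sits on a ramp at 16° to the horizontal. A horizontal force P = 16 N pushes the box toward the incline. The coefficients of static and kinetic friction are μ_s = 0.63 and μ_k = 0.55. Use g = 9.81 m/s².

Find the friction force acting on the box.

f ≈ 5.65 N (down the incline)

The horizontal push has a component P sin θ into the surface, so N = m g cos θ + P sin θ = 33.95 + 4.41 = 38.36 N.
Along the incline, the net driving force (taking up-slope positive) is P cos θ − m g sin θ = 15.38 − 9.734 = 5.646 N, so equilibrium requires friction f = -5.646 N (down-slope).
The limit of static friction is μ_s N = 24.17 N.
|f_req| = 5.646 ≤ 24.17 N → the box is in equilibrium; friction equals the required value.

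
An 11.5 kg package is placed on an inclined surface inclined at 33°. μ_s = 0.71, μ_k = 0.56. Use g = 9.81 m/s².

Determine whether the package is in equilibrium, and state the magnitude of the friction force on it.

f ≈ 61.4 N

N = m g cos θ = 94.6 N.
Down-slope weight component: m g sin θ = 61.4 N.
μ_s N = 67.2 N.
61.4 ≤ 67.2 N, so it stays put; friction = 61.4 N.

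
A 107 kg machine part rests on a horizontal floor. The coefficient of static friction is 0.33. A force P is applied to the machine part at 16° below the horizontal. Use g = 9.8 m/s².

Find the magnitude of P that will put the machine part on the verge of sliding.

P ≈ 398 N

N = m g + P sin α (the push presses the machine part into the horizontal floor).
At impending slip, P cos α = μ_s N = μ_s (m g + P sin α).
Solving: P (cos α − μ_s sin α) = μ_s m g → P = 0.33×1050/(cos 16° − 0.33 sin 16°) = 346/0.8703 = 398 N.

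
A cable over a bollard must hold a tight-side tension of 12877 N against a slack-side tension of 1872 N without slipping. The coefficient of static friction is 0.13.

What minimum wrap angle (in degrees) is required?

β_min ≈ 850°

T₂/T₁ = e^{μβ} → β = ln(T₂/T₁)/μ.
β = ln(12877/1872)/0.13 = 1.928/0.13 = 14.83 rad.
In degrees: β = 14.83 × 180/π = 850°.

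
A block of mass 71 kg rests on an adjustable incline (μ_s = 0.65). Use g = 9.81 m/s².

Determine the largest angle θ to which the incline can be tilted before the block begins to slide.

θ_max ≈ 33°

At the slip threshold, m g sin θ = μ_s · m g cos θ, so tan θ = μ_s.
θ_max = arctan(0.65) = 33°.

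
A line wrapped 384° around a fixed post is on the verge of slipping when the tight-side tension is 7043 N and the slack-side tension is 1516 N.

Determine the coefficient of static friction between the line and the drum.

μ ≈ 0.229

T₂/T₁ = e^{μβ} → μ = ln(T₂/T₁)/β.
β = 384° = 6.702 rad.
μ = ln(7043/1516)/6.702 = ln(4.646)/6.702 = 0.229.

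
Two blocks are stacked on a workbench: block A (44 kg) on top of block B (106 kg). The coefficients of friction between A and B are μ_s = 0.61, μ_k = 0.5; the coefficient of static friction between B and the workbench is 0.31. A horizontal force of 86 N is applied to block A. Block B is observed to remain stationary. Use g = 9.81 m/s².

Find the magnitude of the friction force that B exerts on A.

Between the blocks, N₁ = m_A g = 431.6 N.
So the A–B interface can sustain at most μ_s N₁ = 263.3 N of static friction.
Since P = 86 N ≤ 263.3 N, A does not slip on B; friction on A equals P = 86 N.
By Newton's third law B feels 86 N forward from A. With B stationary, the floor's static friction on B balances it: f₂ = 86 N (well within μ_s(m_A+m_B)g = 456.2 N).

f ≈ 86 N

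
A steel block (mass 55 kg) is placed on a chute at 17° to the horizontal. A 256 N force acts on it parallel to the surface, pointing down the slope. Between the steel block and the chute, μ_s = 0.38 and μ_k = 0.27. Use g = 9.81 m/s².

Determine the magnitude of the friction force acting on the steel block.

f ≈ 139 N (up the incline)

Normal force: N = m g cos θ = 55 × 9.81 × cos 17° = 516 N.
Parallel to the incline, ΣF = 0 gives f = m g sin θ + P = 157.7 + 256 = 413.7 N (up-slope positive).
Maximum static friction available: μ_s N = 0.38 × 516 = 196.1 N.
|413.7| exceeds 196.1 N, so the steel block slips down-slope; friction is kinetic, f = μ_k N = 0.27×516 = 139 N.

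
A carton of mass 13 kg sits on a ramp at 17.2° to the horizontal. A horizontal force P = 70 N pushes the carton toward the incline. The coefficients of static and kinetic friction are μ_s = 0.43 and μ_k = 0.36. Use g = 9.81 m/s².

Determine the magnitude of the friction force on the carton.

f ≈ 29.2 N (down the incline)

The horizontal push has a component P sin θ into the surface, so N = m g cos θ + P sin θ = 121.8 + 20.7 = 142.5 N.
Along the incline, the net driving force (taking up-slope positive) is P cos θ − m g sin θ = 66.87 − 37.71 = 29.16 N, so equilibrium requires friction f = -29.16 N (down-slope).
The limit of static friction is μ_s N = 61.29 N.
|f_req| = 29.16 ≤ 61.29 N → the carton is in equilibrium; friction equals the required value.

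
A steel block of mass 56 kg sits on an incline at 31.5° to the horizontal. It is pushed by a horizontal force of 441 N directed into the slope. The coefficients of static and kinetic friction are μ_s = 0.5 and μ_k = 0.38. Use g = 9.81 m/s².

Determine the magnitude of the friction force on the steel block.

f ≈ 89 N (down the incline)

The horizontal push has a component P sin θ into the surface, so N = m g cos θ + P sin θ = 468.4 + 230.4 = 698.8 N.
Parallel to the incline: P cos θ − m g sin θ = 376 − 287 = 88.97 N; the friction needed to balance this is 88.97 N acting down the slope.
The limit of static friction is μ_s N = 349.4 N.
|f_req| = 88.97 ≤ 349.4 N → the steel block is in equilibrium; friction equals the required value.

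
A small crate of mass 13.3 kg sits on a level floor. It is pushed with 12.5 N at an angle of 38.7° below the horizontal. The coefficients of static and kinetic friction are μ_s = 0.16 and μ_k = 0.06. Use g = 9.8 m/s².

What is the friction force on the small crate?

f ≈ 9.76 N

Vertical equilibrium gives N = m g + P sin α = 138.2 N.
For equilibrium, f = P cos α = 12.5×cos 38.7° = 9.755 N.
μ_s N = 0.16 × 138.2 = 22.1 N.
Since 9.755 N does not exceed the limit, the small crate stays at rest and f = 9.76 N.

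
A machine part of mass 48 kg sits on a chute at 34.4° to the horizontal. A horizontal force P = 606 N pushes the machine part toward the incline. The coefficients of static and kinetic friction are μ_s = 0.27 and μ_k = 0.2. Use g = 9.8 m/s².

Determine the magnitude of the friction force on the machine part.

f ≈ 146 N (down the incline)

Normal direction: N = m g cos θ + P sin θ = 730.5 N.
Parallel to the incline: P cos θ − m g sin θ = 500 − 265.8 = 234.3 N; the friction needed to balance this is 234.3 N acting down the slope.
The limit of static friction is μ_s N = 197.2 N.
The required 234.3 N exceeds the static limit, so the machine part slides up-slope and f = μ_k N = 0.2×730.5 = 146 N.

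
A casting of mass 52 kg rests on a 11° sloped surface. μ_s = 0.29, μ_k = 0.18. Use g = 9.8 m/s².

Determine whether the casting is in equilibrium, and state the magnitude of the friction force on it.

f ≈ 97.2 N

N = m g cos θ = 500 N.
Down-slope weight component: m g sin θ = 97.2 N.
μ_s N = 145 N.
97.2 ≤ 145 N, so it stays put; friction = 97.2 N.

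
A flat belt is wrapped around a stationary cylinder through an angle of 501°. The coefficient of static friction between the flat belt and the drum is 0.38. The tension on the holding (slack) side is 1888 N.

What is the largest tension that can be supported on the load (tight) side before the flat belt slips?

T_max ≈ 52400 N

At impending slip the capstan equation gives T₂/T₁ = e^{μβ} with β in radians.
β = 501° × π/180 = 8.744 rad.
e^{μβ} = e^{0.38×8.744} = 27.74.
T₂ = T₁ · e^{μβ} = 1888 × 27.74 = 52400 N.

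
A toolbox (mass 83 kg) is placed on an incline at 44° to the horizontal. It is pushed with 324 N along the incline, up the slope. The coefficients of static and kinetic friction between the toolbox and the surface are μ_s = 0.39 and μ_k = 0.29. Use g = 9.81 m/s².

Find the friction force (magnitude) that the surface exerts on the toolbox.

Normal force: N = m g cos θ = 83 × 9.81 × cos 44° = 585.7 N.
For equilibrium along the incline the friction force must supply f = m g sin θ − P = 565.6 − 324 = 241.6 N (positive meaning up-slope).
Maximum static friction available: μ_s N = 0.39 × 585.7 = 228.4 N.
Since |241.6| > 228.4 N, static friction cannot hold it; the toolbox slides down the incline and kinetic friction applies: f = μ_k N = 0.29 × 585.7 = 170 N.

f ≈ 170 N (up the incline)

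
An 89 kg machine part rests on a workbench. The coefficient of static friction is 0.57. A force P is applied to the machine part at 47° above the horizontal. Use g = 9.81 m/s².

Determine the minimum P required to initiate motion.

P ≈ 453 N

N = m g − P sin α (the pull lifts the machine part).
At impending slip, P cos α = μ_s N = μ_s (m g − P sin α).
Solving: P (cos α + μ_s sin α) = μ_s m g → P = 0.57×873/(cos 47° + 0.57 sin 47°) = 498/1.099 = 453 N.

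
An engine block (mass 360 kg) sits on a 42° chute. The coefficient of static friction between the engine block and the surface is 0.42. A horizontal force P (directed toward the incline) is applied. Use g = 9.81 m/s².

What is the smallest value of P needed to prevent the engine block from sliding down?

P_min ≈ 1230 N

The engine block tends to slide down (tan θ > μ_s), so at the point of impending slip friction acts up-slope at its limit: f = μ_s N.
Perpendicular to the incline: N = m g cos θ + P sin θ.
Along the incline: P cos θ + μ_s N = m g sin θ, i.e. P cos θ + μ_s (m g cos θ + P sin θ) = m g sin θ.
Solving, P (cos θ + μ_s sin θ) = m g (sin θ − μ_s cos θ), so P = 3530×0.357/1.024 = 1230 N.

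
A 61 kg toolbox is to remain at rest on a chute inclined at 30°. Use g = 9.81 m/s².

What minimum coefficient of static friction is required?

μ_s,min ≈ 0.577

At the slip threshold m g sin θ = μ_s m g cos θ, so μ_s,min = tan θ.
μ_s,min = tan 30° = 0.577.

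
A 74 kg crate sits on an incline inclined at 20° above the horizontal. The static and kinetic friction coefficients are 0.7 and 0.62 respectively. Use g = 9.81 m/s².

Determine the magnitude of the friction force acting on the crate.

f ≈ 248 N (up the incline)

Normal force: N = m g cos θ = 74 × 9.81 × cos 20° = 682.2 N.
For equilibrium along the incline, friction must balance the weight component: f = m g sin θ = 248.3 N up the slope.
The static-friction ceiling is μ_s N = 0.7 × 682.2 = 477.5 N.
Since |248.3| ≤ 477.5 N, static friction is sufficient; f equals the required value, not μ_s N.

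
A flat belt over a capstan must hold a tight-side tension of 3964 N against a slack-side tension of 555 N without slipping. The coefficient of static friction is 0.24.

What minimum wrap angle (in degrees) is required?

T₂/T₁ = e^{μβ} → β = ln(T₂/T₁)/μ.
β = ln(3964/555)/0.24 = 1.966/0.24 = 8.192 rad.
In degrees: β = 8.192 × 180/π = 469°.

β_min ≈ 469°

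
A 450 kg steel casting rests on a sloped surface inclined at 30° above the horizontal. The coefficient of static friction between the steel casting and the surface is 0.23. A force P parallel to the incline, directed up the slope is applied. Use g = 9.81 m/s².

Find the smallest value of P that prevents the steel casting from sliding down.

The steel casting tends to slide down (tan θ > μ_s), so at the point of impending slip friction acts up-slope at its limit: f = μ_s N.
P is parallel to the surface, so N = m g cos θ = 3820 N.
Along the incline: P + μ_s N = m g sin θ, so P = 2210 − 0.23×3820 = 1330 N.

P_min ≈ 1330 N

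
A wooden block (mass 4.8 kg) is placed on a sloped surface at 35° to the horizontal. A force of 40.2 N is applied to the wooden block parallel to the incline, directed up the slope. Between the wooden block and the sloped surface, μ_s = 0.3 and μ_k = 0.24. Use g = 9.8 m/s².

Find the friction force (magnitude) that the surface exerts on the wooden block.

The normal reaction is N = m g cos θ = 38.53 N.
Parallel to the incline, ΣF = 0 gives f = m g sin θ − P = 26.98 − 40.2 = -13.22 N (up-slope positive).
The static-friction ceiling is μ_s N = 0.3 × 38.53 = 11.56 N.
Since |-13.22| > 11.56 N, static friction cannot hold it; the wooden block slides up the incline and kinetic friction applies: f = μ_k N = 0.24 × 38.53 = 9.25 N.

f ≈ 9.25 N (down the incline)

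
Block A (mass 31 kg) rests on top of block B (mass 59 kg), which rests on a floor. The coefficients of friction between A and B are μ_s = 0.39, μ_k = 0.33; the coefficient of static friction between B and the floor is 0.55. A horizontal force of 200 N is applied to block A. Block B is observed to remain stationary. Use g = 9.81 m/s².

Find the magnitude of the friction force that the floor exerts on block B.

f ≈ 100 N

Between the blocks, N₁ = m_A g = 304.1 N.
So the A–B interface can sustain at most μ_s N₁ = 118.6 N of static friction.
P = 200 N exceeds that limit, so A slips over B and the interface friction becomes kinetic: f₁ = μ_k N₁ = 0.33×304.1 = 100 N.
By Newton's third law B feels 100 N forward from A. With B stationary, the floor's static friction on B balances it: f₂ = 100 N (well within μ_s(m_A+m_B)g = 485.6 N).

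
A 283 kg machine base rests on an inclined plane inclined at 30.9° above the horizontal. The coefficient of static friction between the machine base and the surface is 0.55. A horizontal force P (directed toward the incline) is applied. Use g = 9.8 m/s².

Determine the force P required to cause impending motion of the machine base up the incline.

At impending motion up the slope, friction acts down-slope at its limit: f = μ_s N.
Perpendicular to the incline: N = m g cos θ + P sin θ.
Along the incline: P cos θ = m g sin θ + μ_s N = m g sin θ + μ_s (m g cos θ + P sin θ).
Solving, P (cos θ − μ_s sin θ) = m g (sin θ + μ_s cos θ), so P = 283×9.8×(sin 30.9° + 0.55 cos 30.9°)/(cos 30.9° − 0.55 sin 30.9°) = 2770×0.9855/0.5756 = 4750 N.

P ≈ 4750 N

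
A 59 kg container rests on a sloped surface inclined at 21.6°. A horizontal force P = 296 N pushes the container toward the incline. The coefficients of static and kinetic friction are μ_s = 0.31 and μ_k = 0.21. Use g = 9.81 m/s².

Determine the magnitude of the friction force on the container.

The horizontal push has a component P sin θ into the surface, so N = m g cos θ + P sin θ = 538.1 + 109 = 647.1 N.
Parallel to the incline: P cos θ − m g sin θ = 275.2 − 213.1 = 62.15 N; the friction needed to balance this is 62.15 N acting down the slope.
Maximum static friction: μ_s N = 0.31 × 647.1 = 200.6 N.
Since 62.15 N is within the 200.6 N limit, the container stays put and friction is exactly 62.1 N.

f ≈ 62.1 N (down the incline)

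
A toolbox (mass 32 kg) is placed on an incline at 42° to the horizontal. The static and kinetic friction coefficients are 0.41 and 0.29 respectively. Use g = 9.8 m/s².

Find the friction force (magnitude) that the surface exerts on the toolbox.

f ≈ 67.6 N (up the incline)

Normal force: N = m g cos θ = 32 × 9.8 × cos 42° = 233.1 N.
Along the slope the weight component is m g sin θ = 209.8 N; friction must supply exactly this, acting up-slope.
The static-friction ceiling is μ_s N = 0.41 × 233.1 = 95.55 N.
|209.8| exceeds 95.55 N, so the toolbox slips down-slope; friction is kinetic, f = μ_k N = 0.29×233.1 = 67.6 N.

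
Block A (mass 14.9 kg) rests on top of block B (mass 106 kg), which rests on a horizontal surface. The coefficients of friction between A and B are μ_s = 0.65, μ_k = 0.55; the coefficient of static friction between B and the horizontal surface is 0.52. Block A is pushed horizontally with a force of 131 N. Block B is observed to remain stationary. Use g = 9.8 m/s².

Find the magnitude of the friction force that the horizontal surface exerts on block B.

f ≈ 80.3 N

Between the blocks, N₁ = m_A g = 146 N.
So the A–B interface can sustain at most μ_s N₁ = 94.91 N of static friction.
P = 131 N exceeds that limit, so A slips over B and the interface friction becomes kinetic: f₁ = μ_k N₁ = 0.55×146 = 80.3 N.
B experiences an equal 80.3 N forward from A (third law). B is in equilibrium, so the floor supplies f₂ = 80.3 N of static friction (limit μ_s(m_A+m_B)g = 616.1 N, not exceeded).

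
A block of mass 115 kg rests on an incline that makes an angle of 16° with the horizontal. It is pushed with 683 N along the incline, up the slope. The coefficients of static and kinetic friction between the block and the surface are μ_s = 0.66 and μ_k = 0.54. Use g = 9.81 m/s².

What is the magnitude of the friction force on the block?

The normal reaction is N = m g cos θ = 1084 N.
For equilibrium along the incline the friction force must supply f = m g sin θ − P = 311 − 683 = -372 N (positive meaning up-slope).
Static friction can supply at most μ_s N = 715.7 N.
Since |-372| ≤ 715.7 N, static friction is sufficient; f equals the required value, not μ_s N.

f ≈ 372 N (down the incline)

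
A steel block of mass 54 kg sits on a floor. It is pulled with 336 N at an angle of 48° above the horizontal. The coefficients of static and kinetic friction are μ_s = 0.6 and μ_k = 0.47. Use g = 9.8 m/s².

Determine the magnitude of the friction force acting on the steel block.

The vertical component of P reduces the normal force: N = m g − P sin α = 529.2 − 249.7 = 279.5 N.
For equilibrium, f = P cos α = 336×cos 48° = 224.8 N.
μ_s N = 0.6 × 279.5 = 167.7 N.
224.8 > 167.7 N → the steel block slides; f = μ_k N = 0.47×279.5 = 131 N.

f ≈ 131 N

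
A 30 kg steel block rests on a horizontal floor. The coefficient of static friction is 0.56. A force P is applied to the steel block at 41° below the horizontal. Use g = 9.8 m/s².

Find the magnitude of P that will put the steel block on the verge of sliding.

N = m g + P sin α (the push presses the steel block into the horizontal floor).
At impending slip, P cos α = μ_s N = μ_s (m g + P sin α).
Solving: P (cos α − μ_s sin α) = μ_s m g → P = 0.56×294/(cos 41° − 0.56 sin 41°) = 165/0.3873 = 425 N.

P ≈ 425 N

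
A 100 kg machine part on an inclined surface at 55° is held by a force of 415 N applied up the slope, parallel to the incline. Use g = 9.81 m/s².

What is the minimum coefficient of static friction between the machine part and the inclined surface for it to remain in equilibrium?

μ_s,min ≈ 0.691

N = m g cos θ = 562.7 N.
Friction must make up the shortfall along the incline: f = m g sin θ − P = 803.6 − 415 = 388.6 N.
At the threshold f = μ_s N, so μ_s,min = 388.6/562.7 = 0.691.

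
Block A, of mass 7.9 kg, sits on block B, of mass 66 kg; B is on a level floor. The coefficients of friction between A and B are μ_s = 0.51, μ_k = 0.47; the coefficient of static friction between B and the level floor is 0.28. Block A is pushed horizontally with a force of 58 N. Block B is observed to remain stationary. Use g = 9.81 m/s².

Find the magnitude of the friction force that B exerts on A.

f ≈ 36.4 N

Between the blocks, N₁ = m_A g = 77.5 N.
So the A–B interface can sustain at most μ_s N₁ = 39.52 N of static friction.
Since P = 58 N > 39.52 N, A slides on B; the A–B friction is kinetic: f₁ = μ_k N₁ = 0.47×77.5 = 36.4 N.
B experiences an equal 36.4 N forward from A (third law). B is in equilibrium, so the floor supplies f₂ = 36.4 N of static friction (limit μ_s(m_A+m_B)g = 203 N, not exceeded).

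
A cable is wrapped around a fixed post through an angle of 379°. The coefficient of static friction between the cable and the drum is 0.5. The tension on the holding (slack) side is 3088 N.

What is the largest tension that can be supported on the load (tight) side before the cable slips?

T_max ≈ 84300 N

At impending slip the capstan equation gives T₂/T₁ = e^{μβ} with β in radians.
β = 379° × π/180 = 6.615 rad.
e^{μβ} = e^{0.5×6.615} = 27.31.
T₂ = T₁ · e^{μβ} = 3088 × 27.31 = 84300 N.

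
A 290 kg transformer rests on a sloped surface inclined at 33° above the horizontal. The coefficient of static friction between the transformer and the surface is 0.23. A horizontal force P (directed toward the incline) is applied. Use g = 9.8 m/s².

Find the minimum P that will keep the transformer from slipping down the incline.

The transformer tends to slide down (tan θ > μ_s), so at the point of impending slip friction acts up-slope at its limit: f = μ_s N.
Perpendicular to the incline: N = m g cos θ + P sin θ.
Along the incline: P cos θ + μ_s N = m g sin θ, i.e. P cos θ + μ_s (m g cos θ + P sin θ) = m g sin θ.
Solving, P (cos θ + μ_s sin θ) = m g (sin θ − μ_s cos θ), so P = 2840×0.3517/0.9639 = 1040 N.

P_min ≈ 1040 N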